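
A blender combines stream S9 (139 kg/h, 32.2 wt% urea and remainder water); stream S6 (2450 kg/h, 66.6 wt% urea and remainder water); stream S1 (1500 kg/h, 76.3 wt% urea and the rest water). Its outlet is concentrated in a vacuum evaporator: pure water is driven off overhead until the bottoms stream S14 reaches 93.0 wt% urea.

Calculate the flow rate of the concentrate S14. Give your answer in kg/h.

urea entering = 139×0.322 + 2450×0.666 + 1500×0.763 = 2821 kg/h.
All urea reports to S14, so S14 = 2821/0.930 = 3033.3 kg/h.

3033 kg/h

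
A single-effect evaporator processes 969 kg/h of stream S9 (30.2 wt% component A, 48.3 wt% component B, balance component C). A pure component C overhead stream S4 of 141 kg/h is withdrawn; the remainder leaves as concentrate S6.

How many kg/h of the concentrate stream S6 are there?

828 kg/h

Concentrate = 969 − 141 = 828 kg/h.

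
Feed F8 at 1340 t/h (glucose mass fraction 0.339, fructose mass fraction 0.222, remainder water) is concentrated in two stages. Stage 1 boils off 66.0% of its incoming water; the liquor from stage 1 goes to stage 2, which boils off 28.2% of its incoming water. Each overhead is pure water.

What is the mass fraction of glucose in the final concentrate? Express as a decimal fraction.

0.507

water in feed = 1340×0.439 = 588.26 t/h.
After stage 1: water left = (1−0.660)×588.26 = 200.01; stream total = 951.75 t/h.
After stage 2: water left = (1−0.282)×200.01 = 143.61; final concentrate = 895.35 t/h.
glucose fraction = 454.26/895.35 = 0.507.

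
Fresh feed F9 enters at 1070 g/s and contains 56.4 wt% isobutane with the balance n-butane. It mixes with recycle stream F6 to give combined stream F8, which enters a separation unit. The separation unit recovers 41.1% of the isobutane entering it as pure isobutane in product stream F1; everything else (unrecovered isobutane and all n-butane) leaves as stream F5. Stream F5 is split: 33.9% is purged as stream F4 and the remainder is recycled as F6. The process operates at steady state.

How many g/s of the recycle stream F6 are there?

1294 g/s

n-butane enters only via F9 and leaves only via the purge: 1070×0.436 = 0.339×(n-butane in F5), and the separation unit passes all n-butane, so n-butane in F8 = n-butane in F5 = 1376.2 g/s.
isobutane in F8: m_A = 1070×0.564 + (1−0.339)·(1−0.411)·m_A, so m_A = 603.48/0.6107 = 988.22 g/s.
F5 = (1−0.411)×988.22 + 1376.2 = 1958.2 g/s.
Recycle F6 = (1−0.339)×1958.2 = 1294.4 g/s.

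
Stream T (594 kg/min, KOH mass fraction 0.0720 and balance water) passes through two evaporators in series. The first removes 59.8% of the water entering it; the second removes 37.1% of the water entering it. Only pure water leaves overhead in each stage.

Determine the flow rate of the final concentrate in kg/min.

182.2 kg/min

water in feed = 594×0.928 = 551.23 kg/min.
After stage 1: water left = (1−0.598)×551.23 = 221.6; stream total = 264.36 kg/min.
After stage 2: water left = (1−0.371)×221.6 = 139.38; final concentrate = 182.15 kg/min.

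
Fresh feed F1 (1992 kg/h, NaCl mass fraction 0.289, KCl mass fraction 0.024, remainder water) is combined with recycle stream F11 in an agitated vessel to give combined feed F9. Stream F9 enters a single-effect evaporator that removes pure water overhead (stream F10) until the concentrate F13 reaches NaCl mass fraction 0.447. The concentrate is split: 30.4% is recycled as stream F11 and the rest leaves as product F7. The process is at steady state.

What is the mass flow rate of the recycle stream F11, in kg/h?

Overall NaCl balance (none leaves overhead): NaCl in fresh feed = NaCl in product, i.e. 1992×0.289 = (1−0.304)·F13·0.447.
F13 = 575.69/(0.447×0.696) = 1850.4 kg/h.
Recycle F11 = 0.304×1850.4 = 562.53 kg/h.

562.5 kg/h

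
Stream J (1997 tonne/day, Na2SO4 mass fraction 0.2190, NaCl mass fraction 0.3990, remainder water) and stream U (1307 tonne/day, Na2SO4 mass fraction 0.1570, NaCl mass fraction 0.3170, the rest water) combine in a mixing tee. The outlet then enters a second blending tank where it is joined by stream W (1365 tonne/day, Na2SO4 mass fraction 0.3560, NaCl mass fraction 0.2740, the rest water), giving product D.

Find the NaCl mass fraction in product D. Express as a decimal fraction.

Overall, product flow = 4669 tonne/day.
NaCl in = 1997×0.399 + 1307×0.317 + 1365×0.274 = 1585.1 tonne/day.
NaCl fraction in D = 0.3395.

0.3395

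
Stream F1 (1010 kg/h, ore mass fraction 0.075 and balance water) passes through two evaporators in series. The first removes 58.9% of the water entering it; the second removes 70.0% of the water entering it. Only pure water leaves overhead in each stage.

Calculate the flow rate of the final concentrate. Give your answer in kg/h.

190.9 kg/h

water in feed = 1010×0.925 = 934.25 kg/h.
After stage 1: water left = (1−0.589)×934.25 = 383.98; stream total = 459.73 kg/h.
After stage 2: water left = (1−0.700)×383.98 = 115.19; final concentrate = 190.94 kg/h.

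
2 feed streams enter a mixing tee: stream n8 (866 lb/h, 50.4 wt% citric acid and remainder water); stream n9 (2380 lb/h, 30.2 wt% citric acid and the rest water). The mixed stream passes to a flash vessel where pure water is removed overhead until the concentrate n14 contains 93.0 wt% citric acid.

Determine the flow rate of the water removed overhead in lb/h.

citric acid entering = 866×0.504 + 2380×0.302 = 1155.2 lb/h.
All citric acid reports to n14, so n14 = 1155.2/0.930 = 1242.2 lb/h.
Total feed = 3246 lb/h; overhead = 3246 − 1242.2 = 2003.8 lb/h.

2004 lb/h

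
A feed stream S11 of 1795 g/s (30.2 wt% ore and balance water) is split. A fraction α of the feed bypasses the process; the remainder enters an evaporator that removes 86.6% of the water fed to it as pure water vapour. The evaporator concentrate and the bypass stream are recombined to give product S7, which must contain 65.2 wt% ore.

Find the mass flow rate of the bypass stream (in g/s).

200.9 g/s

All 1795×0.302 = 542.09 g/s of ore reaches S7, so S7 = 542.09/0.652 = 831.43 g/s and vapour = 963.57 g/s.
The evaporator receives (1−α)·1795 of feed at 0.698 water and removes 0.866 of that water:
0.866×0.698×(1−α)×1795 = 963.57
(1−α) = 963.57/1085 = 0.8881;  α = 0.1119.
Bypass flow = 0.1119×1795 = 200.91 g/s.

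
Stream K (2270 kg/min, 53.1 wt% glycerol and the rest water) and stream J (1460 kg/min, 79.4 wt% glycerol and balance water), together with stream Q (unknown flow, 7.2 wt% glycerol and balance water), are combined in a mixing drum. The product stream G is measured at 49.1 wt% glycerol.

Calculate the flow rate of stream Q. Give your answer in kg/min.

Let Q be the unknown flow. Total out = 3730 + Q.
glycerol balance: 2364.6 + 0.072·Q = 0.491·(3730 + Q)
(0.072 − 0.491)·Q = 0.491×3730 − 2364.6 = -533.18
Q = -533.18 / -0.419 = 1272.5 kg/min

1273 kg/min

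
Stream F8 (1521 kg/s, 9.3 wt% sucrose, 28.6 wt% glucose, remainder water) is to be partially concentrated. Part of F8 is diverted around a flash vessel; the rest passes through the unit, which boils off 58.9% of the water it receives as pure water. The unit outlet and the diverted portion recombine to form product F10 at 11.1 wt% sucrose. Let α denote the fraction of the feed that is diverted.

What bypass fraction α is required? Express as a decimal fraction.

0.557

All 1521×0.093 = 141.45 kg/s of sucrose reaches F10, so F10 = 141.45/0.111 = 1274.4 kg/s and vapour = 246.65 kg/s.
The evaporator receives (1−α)·1521 of feed at 0.621 water and removes 0.589 of that water:
0.589×0.621×(1−α)×1521 = 246.65
(1−α) = 246.65/556.33 = 0.4433;  α = 0.5567.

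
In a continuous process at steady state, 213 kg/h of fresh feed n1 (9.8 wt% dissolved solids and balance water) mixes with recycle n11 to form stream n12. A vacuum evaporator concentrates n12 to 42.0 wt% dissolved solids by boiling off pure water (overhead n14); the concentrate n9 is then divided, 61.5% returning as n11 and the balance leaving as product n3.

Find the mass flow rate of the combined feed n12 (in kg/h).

292.4 kg/h

Overall dissolved solids balance (none leaves overhead): dissolved solids in fresh feed = dissolved solids in product, i.e. 213×0.098 = (1−0.615)·n9·0.420.
n9 = 20.874/(0.420×0.385) = 129.09 kg/h.
Recycle n11 = 0.615×129.09 = 79.391 kg/h.
Combined feed n12 = 213 + 79.391 = 292.39 kg/h.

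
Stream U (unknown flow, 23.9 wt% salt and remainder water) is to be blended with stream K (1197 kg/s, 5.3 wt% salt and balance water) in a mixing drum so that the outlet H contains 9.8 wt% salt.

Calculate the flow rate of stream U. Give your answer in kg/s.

382 kg/s

Let U be the unknown flow. Total out = 1197 + U.
salt balance: 63.441 + 0.239·U = 0.098·(1197 + U)
(0.239 − 0.098)·U = 0.098×1197 − 63.441 = 53.865
U = 53.865 / 0.141 = 382.02 kg/s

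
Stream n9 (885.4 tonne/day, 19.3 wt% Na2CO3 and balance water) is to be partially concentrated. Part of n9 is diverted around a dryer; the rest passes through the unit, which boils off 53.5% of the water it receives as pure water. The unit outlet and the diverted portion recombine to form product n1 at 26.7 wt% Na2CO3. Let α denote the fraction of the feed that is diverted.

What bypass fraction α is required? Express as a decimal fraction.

0.358

All 885.4×0.193 = 170.88 tonne/day of Na2CO3 reaches n1, so n1 = 170.88/0.267 = 640.01 tonne/day and vapour = 245.39 tonne/day.
The evaporator receives (1−α)·885.4 of feed at 0.807 water and removes 0.535 of that water:
0.535×0.807×(1−α)×885.4 = 245.39
(1−α) = 245.39/382.27 = 0.6419;  α = 0.3581.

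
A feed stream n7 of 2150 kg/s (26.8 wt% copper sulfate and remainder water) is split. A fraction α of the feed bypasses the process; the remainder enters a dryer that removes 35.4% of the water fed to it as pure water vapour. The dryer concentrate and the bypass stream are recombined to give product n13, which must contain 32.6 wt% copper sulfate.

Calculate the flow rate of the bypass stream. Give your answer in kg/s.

673.8 kg/s

All 2150×0.268 = 576.2 kg/s of copper sulfate reaches n13, so n13 = 576.2/0.326 = 1767.5 kg/s and vapour = 382.52 kg/s.
The evaporator receives (1−α)·2150 of feed at 0.732 water and removes 0.354 of that water:
0.354×0.732×(1−α)×2150 = 382.52
(1−α) = 382.52/557.13 = 0.6866;  α = 0.3134.
Bypass flow = 0.3134×2150 = 673.84 kg/s.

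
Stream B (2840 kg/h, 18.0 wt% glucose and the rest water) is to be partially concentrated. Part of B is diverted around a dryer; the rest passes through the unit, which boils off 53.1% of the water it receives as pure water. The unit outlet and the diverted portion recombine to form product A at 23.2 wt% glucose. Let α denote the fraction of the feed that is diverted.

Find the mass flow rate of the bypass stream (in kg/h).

All 2840×0.180 = 511.2 kg/h of glucose reaches A, so A = 511.2/0.232 = 2203.4 kg/h and vapour = 636.55 kg/h.
The evaporator receives (1−α)·2840 of feed at 0.820 water and removes 0.531 of that water:
0.531×0.820×(1−α)×2840 = 636.55
(1−α) = 636.55/1236.6 = 0.5148;  α = 0.4852.
Bypass flow = 0.4852×2840 = 1378.1 kg/h.

1378 kg/h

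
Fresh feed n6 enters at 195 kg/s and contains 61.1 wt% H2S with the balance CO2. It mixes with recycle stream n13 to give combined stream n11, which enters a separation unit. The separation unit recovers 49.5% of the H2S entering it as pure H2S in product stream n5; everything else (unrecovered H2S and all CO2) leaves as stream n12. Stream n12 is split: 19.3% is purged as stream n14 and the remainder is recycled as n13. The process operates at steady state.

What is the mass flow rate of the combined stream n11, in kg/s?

CO2 enters only via n6 and leaves only via the purge: 195×0.389 = 0.193×(CO2 in n12), and the separation unit passes all CO2, so CO2 in n11 = CO2 in n12 = 393.03 kg/s.
H2S in n11: m_A = 195×0.611 + (1−0.193)·(1−0.495)·m_A, so m_A = 119.14/0.5925 = 201.1 kg/s.
n11 = 201.1 + 393.03 = 594.13 kg/s.

594.1 kg/s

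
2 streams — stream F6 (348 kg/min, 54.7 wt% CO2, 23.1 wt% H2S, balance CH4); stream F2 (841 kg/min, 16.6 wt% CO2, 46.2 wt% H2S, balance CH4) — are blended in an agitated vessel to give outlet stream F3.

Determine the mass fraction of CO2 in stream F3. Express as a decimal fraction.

0.2775

Total flow out = 348 + 841 = 1189 kg/min.
CO2 in = 348×0.547 + 841×0.166 = 329.96 kg/min.
CO2 mass fraction in F3 = 329.96/1189 = 0.2775.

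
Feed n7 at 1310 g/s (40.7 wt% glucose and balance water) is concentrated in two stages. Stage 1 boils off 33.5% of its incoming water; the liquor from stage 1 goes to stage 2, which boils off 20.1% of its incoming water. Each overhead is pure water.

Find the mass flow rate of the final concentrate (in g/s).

water in feed = 1310×0.593 = 776.83 g/s.
After stage 1: water left = (1−0.335)×776.83 = 516.59; stream total = 1049.8 g/s.
After stage 2: water left = (1−0.201)×516.59 = 412.76; final concentrate = 945.93 g/s.

945.9 g/s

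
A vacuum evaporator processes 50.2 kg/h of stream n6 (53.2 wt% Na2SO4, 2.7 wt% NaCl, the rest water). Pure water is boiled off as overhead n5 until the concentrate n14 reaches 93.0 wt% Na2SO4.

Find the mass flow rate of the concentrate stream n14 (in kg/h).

Na2SO4 is conserved: 50.2×0.532 = 26.706 kg/h all reports to the concentrate.
Concentrate = 26.706/(target fraction) = 28.717 kg/h.

28.72 kg/h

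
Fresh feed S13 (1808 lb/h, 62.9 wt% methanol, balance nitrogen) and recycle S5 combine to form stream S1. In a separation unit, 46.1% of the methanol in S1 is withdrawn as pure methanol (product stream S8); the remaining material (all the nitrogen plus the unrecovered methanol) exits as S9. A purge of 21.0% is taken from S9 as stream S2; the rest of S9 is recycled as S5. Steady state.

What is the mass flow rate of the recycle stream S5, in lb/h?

3367 lb/h

nitrogen enters only via S13 and leaves only via the purge: 1808×0.371 = 0.210×(nitrogen in S9), and the separation unit passes all nitrogen, so nitrogen in S1 = nitrogen in S9 = 3194.1 lb/h.
methanol in S1: m_A = 1808×0.629 + (1−0.210)·(1−0.461)·m_A, so m_A = 1137.2/0.5742 = 1980.6 lb/h.
S9 = (1−0.461)×1980.6 + 3194.1 = 4261.7 lb/h.
Recycle S5 = (1−0.210)×4261.7 = 3366.7 lb/h.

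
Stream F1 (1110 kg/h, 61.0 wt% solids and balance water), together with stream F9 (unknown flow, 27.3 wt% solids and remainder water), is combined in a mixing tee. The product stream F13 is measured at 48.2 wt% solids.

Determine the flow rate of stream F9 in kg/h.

Let F9 be the unknown flow. Total out = 1110 + F9.
solids balance: 677.1 + 0.273·F9 = 0.482·(1110 + F9)
(0.273 − 0.482)·F9 = 0.482×1110 − 677.1 = -142.08
F9 = -142.08 / -0.209 = 679.81 kg/h

679.8 kg/h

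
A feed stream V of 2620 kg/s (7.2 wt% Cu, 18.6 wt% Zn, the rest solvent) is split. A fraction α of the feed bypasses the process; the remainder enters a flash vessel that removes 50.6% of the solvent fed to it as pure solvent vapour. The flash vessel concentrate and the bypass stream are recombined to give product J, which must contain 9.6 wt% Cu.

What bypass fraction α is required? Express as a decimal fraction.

0.334

All 2620×0.072 = 188.64 kg/s of Cu reaches J, so J = 188.64/0.096 = 1965 kg/s and vapour = 655 kg/s.
The evaporator receives (1−α)·2620 of feed at 0.742 solvent and removes 0.506 of that solvent:
0.506×0.742×(1−α)×2620 = 655
(1−α) = 655/983.68 = 0.6659;  α = 0.3341.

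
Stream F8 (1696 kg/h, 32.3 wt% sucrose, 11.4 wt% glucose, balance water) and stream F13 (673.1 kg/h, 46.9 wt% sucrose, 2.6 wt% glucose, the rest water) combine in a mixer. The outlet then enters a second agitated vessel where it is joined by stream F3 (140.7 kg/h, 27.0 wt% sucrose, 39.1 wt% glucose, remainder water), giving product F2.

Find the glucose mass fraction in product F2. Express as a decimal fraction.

0.106

Overall, product flow = 2509.8 kg/h.
glucose in = 1696×0.114 + 673.1×0.026 + 140.7×0.391 = 265.86 kg/h.
glucose fraction in F2 = 0.106.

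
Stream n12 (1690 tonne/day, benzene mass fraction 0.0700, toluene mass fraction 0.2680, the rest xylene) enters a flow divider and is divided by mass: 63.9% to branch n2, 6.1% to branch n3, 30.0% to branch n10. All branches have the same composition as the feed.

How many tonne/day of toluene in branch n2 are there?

Branch n2 total = 0.639×1690 = 1079.9 tonne/day.
toluene in n2 = 0.268×1079.9 = 289.42 tonne/day.

289.4 tonne/day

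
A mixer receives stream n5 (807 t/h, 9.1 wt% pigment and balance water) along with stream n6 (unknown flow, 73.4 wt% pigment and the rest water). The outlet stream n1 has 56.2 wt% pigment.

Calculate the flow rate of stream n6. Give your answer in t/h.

Let n6 be the unknown flow. Total out = 807 + n6.
pigment balance: 73.437 + 0.734·n6 = 0.562·(807 + n6)
(0.734 − 0.562)·n6 = 0.562×807 − 73.437 = 380.1
n6 = 380.1 / 0.172 = 2209.9 t/h

2210 t/h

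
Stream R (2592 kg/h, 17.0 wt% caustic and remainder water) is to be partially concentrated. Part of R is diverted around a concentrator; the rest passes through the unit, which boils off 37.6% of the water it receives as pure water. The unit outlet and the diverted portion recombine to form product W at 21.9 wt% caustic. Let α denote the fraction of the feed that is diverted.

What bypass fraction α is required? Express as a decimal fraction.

0.283

All 2592×0.170 = 440.64 kg/h of caustic reaches W, so W = 440.64/0.219 = 2012.1 kg/h and vapour = 579.95 kg/h.
The evaporator receives (1−α)·2592 of feed at 0.830 water and removes 0.376 of that water:
0.376×0.830×(1−α)×2592 = 579.95
(1−α) = 579.95/808.91 = 0.7169;  α = 0.2831.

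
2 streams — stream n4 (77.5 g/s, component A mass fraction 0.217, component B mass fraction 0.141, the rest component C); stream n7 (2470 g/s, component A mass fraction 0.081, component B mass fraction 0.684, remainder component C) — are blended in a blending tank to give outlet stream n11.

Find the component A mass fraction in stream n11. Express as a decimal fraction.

Total flow out = 77.5 + 2470 = 2547.5 g/s.
component A in = 77.5×0.217 + 2470×0.081 = 216.89 g/s.
component A mass fraction in n11 = 216.89/2547.5 = 0.085.

0.085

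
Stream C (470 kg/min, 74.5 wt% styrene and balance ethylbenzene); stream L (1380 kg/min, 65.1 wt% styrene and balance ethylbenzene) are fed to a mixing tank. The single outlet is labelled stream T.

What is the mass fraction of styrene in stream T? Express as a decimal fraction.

Total flow out = 470 + 1380 = 1850 kg/min.
styrene in = 470×0.745 + 1380×0.651 = 1248.5 kg/min.
styrene mass fraction in T = 1248.5/1850 = 0.675.

0.675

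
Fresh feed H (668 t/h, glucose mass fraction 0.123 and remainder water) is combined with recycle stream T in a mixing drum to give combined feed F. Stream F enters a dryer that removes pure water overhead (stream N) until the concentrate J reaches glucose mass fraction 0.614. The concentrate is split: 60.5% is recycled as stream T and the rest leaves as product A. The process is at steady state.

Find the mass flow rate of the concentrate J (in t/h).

Overall glucose balance (none leaves overhead): glucose in fresh feed = glucose in product, i.e. 668×0.123 = (1−0.605)·J·0.614.
J = 82.164/(0.614×0.395) = 338.78 t/h.

338.8 t/h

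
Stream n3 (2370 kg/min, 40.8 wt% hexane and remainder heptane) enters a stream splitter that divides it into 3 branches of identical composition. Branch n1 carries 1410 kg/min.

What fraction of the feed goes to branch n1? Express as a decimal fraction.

0.595

Fraction to n1 = 1410/2370 = 0.5949.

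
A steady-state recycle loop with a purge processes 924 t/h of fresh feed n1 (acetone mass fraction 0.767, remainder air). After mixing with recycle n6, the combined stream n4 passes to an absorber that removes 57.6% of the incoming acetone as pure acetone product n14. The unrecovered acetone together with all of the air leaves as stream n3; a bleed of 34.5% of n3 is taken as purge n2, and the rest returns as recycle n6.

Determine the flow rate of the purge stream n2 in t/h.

358.8 t/h

air enters only via n1 and leaves only via the purge: 924×0.233 = 0.345×(air in n3), and the absorber passes all air, so air in n4 = air in n3 = 624.03 t/h.
acetone in n4: m_A = 924×0.767 + (1−0.345)·(1−0.576)·m_A, so m_A = 708.71/0.7223 = 981.21 t/h.
n3 = (1−0.576)×981.21 + 624.03 = 1040.1 t/h.
Purge n2 = 0.345×1040.1 = 358.82 t/h.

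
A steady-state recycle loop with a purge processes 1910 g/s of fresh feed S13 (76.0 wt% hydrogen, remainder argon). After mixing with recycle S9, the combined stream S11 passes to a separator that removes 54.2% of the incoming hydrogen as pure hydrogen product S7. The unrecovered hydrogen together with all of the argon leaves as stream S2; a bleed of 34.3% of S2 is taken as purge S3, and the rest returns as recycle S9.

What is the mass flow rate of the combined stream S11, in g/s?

3413 g/s

argon enters only via S13 and leaves only via the purge: 1910×0.240 = 0.343×(argon in S2), and the separator passes all argon, so argon in S11 = argon in S2 = 1336.4 g/s.
hydrogen in S11: m_A = 1910×0.760 + (1−0.343)·(1−0.542)·m_A, so m_A = 1451.6/0.6991 = 2076.4 g/s.
S11 = 2076.4 + 1336.4 = 3412.8 g/s.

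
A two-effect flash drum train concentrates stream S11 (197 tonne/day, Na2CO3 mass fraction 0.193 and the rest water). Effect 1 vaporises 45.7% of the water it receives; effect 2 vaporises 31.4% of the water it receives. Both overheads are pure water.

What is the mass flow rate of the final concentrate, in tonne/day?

water in feed = 197×0.807 = 158.98 tonne/day.
After stage 1: water left = (1−0.457)×158.98 = 86.326; stream total = 124.35 tonne/day.
After stage 2: water left = (1−0.314)×86.326 = 59.219; final concentrate = 97.24 tonne/day.

97.24 tonne/day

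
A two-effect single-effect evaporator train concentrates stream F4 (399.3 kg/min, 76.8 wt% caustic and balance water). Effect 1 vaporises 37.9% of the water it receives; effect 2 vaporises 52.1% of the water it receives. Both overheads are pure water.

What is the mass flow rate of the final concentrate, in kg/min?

334.2 kg/min

water in feed = 399.3×0.232 = 92.638 kg/min.
After stage 1: water left = (1−0.379)×92.638 = 57.528; stream total = 364.19 kg/min.
After stage 2: water left = (1−0.521)×57.528 = 27.556; final concentrate = 334.22 kg/min.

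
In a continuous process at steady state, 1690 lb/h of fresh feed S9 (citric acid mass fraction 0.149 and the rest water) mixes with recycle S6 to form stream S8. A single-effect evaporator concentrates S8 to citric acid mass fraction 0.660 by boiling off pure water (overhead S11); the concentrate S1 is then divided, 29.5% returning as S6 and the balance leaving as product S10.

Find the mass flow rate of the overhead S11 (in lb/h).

Overall citric acid balance (none leaves overhead): citric acid in fresh feed = citric acid in product, i.e. 1690×0.149 = (1−0.295)·S1·0.660.
S1 = 251.81/(0.660×0.705) = 541.18 lb/h.
Recycle S6 = 0.295×541.18 = 159.65 lb/h.
Combined feed S8 = 1690 + 159.65 = 1849.6 lb/h.
Overhead S11 = S8 − S1 = 1849.6 − 541.18 = 1308.5 lb/h.

1308 lb/h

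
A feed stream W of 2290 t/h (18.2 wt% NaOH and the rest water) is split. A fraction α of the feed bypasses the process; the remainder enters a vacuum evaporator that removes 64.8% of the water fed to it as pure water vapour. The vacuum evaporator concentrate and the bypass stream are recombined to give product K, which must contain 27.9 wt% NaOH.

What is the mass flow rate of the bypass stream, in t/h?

788 t/h

All 2290×0.182 = 416.78 t/h of NaOH reaches K, so K = 416.78/0.279 = 1493.8 t/h and vapour = 796.16 t/h.
The evaporator receives (1−α)·2290 of feed at 0.818 water and removes 0.648 of that water:
0.648×0.818×(1−α)×2290 = 796.16
(1−α) = 796.16/1213.8 = 0.6559;  α = 0.3441.
Bypass flow = 0.3441×2290 = 787.98 t/h.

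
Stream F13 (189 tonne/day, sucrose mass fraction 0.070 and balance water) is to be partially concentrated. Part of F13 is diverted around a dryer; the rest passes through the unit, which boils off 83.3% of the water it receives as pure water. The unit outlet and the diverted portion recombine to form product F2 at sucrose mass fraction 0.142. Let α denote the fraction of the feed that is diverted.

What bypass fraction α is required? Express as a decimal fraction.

All 189×0.070 = 13.23 tonne/day of sucrose reaches F2, so F2 = 13.23/0.142 = 93.169 tonne/day and vapour = 95.831 tonne/day.
The evaporator receives (1−α)·189 of feed at 0.930 water and removes 0.833 of that water:
0.833×0.930×(1−α)×189 = 95.831
(1−α) = 95.831/146.42 = 0.6545;  α = 0.3455.

0.345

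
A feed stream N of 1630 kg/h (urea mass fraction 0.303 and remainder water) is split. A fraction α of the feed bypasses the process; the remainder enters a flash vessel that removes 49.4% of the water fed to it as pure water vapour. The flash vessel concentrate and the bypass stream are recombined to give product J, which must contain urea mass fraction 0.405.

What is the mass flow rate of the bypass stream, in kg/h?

All 1630×0.303 = 493.89 kg/h of urea reaches J, so J = 493.89/0.405 = 1219.5 kg/h and vapour = 410.52 kg/h.
The evaporator receives (1−α)·1630 of feed at 0.697 water and removes 0.494 of that water:
0.494×0.697×(1−α)×1630 = 410.52
(1−α) = 410.52/561.24 = 0.7315;  α = 0.2685.
Bypass flow = 0.2685×1630 = 437.73 kg/h.

437.7 kg/h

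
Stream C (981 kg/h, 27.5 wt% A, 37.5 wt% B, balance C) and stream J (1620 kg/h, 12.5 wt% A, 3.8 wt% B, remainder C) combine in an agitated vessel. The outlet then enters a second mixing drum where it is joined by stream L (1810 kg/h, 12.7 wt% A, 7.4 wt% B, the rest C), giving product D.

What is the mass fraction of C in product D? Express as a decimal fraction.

0.7131

Overall, product flow = 4411 kg/h.
C in = 981×0.350 + 1620×0.837 + 1810×0.799 = 3145.5 kg/h.
C fraction in D = 0.7131.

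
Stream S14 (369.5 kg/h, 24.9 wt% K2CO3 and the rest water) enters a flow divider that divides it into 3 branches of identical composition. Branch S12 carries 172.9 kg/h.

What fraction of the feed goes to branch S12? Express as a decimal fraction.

0.468

Fraction to S12 = 172.9/369.5 = 0.4679.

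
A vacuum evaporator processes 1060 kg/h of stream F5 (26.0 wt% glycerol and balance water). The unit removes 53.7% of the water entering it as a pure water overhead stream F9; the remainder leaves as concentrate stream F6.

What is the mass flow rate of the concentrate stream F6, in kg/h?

water entering = 1060×0.740 = 784.4 kg/h; overhead removed = 0.537×784.4 = 421.22 kg/h.
Concentrate = 1060 − 421.22 = 638.78 kg/h.

638.8 kg/h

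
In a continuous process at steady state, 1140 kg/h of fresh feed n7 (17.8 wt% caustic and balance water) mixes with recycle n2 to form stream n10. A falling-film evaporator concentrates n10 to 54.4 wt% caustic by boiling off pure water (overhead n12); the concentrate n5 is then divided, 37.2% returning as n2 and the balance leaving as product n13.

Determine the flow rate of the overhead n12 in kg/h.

Overall caustic balance (none leaves overhead): caustic in fresh feed = caustic in product, i.e. 1140×0.178 = (1−0.372)·n5·0.544.
n5 = 202.92/(0.544×0.628) = 593.97 kg/h.
Recycle n2 = 0.372×593.97 = 220.96 kg/h.
Combined feed n10 = 1140 + 220.96 = 1361 kg/h.
Overhead n12 = n10 − n5 = 1361 − 593.97 = 766.99 kg/h.

767 kg/h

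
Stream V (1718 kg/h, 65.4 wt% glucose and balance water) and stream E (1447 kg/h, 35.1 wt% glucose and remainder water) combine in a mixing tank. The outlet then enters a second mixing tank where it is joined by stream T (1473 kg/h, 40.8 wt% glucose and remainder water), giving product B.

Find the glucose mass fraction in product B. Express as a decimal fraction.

Overall, product flow = 4638 kg/h.
glucose in = 1718×0.654 + 1447×0.351 + 1473×0.408 = 2232.5 kg/h.
glucose fraction in B = 0.481.

0.481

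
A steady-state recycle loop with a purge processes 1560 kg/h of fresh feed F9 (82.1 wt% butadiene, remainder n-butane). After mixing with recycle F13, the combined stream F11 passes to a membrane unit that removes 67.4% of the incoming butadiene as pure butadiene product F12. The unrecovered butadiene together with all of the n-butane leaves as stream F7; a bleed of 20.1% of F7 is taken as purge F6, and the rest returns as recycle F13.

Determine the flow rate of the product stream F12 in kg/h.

butadiene in F11: m_A = 1560×0.821 + (1−0.201)·(1−0.674)·m_A, so m_A = 1280.8/0.7395 = 1731.9 kg/h.
Product F12 = 0.674×1731.9 = 1167.3 kg/h.

1167 kg/h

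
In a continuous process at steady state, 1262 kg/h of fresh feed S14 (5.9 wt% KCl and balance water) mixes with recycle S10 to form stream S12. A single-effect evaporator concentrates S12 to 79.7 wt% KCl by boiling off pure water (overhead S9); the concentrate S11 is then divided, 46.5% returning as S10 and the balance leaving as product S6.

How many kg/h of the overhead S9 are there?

1169 kg/h

Overall KCl balance (none leaves overhead): KCl in fresh feed = KCl in product, i.e. 1262×0.059 = (1−0.465)·S11·0.797.
S11 = 74.458/(0.797×0.535) = 174.62 kg/h.
Recycle S10 = 0.465×174.62 = 81.199 kg/h.
Combined feed S12 = 1262 + 81.199 = 1343.2 kg/h.
Overhead S9 = S12 − S11 = 1343.2 − 174.62 = 1168.6 kg/h.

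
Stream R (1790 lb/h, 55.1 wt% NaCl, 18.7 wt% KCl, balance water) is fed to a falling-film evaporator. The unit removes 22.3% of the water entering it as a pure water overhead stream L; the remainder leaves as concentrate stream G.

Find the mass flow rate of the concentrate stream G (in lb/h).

water entering = 1790×0.262 = 468.98 lb/h; overhead removed = 0.223×468.98 = 104.58 lb/h.
Concentrate = 1790 − 104.58 = 1685.4 lb/h.

1685 lb/h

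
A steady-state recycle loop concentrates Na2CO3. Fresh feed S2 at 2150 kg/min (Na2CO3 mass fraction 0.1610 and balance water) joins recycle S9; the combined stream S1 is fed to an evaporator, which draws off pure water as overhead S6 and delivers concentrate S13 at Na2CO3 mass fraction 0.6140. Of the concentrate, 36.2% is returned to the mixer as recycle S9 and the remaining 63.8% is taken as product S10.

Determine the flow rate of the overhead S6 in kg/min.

1586 kg/min

Overall Na2CO3 balance (none leaves overhead): Na2CO3 in fresh feed = Na2CO3 in product, i.e. 2150×0.161 = (1−0.362)·S13·0.614.
S13 = 346.15/(0.614×0.638) = 883.64 kg/min.
Recycle S9 = 0.362×883.64 = 319.88 kg/min.
Combined feed S1 = 2150 + 319.88 = 2469.9 kg/min.
Overhead S6 = S1 − S13 = 2469.9 − 883.64 = 1586.2 kg/min.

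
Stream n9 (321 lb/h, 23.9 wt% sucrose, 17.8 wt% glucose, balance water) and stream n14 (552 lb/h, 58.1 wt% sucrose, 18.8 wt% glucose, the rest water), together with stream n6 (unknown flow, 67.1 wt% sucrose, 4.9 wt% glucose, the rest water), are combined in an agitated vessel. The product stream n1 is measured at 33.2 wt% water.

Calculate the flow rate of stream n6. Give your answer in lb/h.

Let n6 be the unknown flow. Total out = 873 + n6.
water balance: 314.65 + 0.280·n6 = 0.332·(873 + n6)
(0.280 − 0.332)·n6 = 0.332×873 − 314.65 = -24.819
n6 = -24.819 / -0.052 = 477.29 lb/h

477.3 lb/h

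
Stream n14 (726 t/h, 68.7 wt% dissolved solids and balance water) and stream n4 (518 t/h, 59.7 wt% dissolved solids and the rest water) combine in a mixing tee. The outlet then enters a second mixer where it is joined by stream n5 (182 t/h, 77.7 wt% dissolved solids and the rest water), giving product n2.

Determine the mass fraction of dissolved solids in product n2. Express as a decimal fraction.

Overall, product flow = 1426 t/h.
dissolved solids in = 726×0.687 + 518×0.597 + 182×0.777 = 949.42 t/h.
dissolved solids fraction in n2 = 0.666.

0.666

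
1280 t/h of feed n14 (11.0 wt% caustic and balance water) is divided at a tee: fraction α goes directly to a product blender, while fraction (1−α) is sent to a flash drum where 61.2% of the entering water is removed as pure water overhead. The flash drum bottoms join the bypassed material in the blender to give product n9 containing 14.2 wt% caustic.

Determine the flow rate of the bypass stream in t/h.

750.4 t/h

All 1280×0.110 = 140.8 t/h of caustic reaches n9, so n9 = 140.8/0.142 = 991.55 t/h and vapour = 288.45 t/h.
The evaporator receives (1−α)·1280 of feed at 0.890 water and removes 0.612 of that water:
0.612×0.890×(1−α)×1280 = 288.45
(1−α) = 288.45/697.19 = 0.4137;  α = 0.5863.
Bypass flow = 0.5863×1280 = 750.42 t/h.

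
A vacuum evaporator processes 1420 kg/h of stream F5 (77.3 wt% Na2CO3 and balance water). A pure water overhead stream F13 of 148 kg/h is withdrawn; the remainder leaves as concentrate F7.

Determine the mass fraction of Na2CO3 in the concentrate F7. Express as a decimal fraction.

0.863

Na2CO3 is not removed: 1420×0.773 = 1097.7 kg/h of Na2CO3 enters F7.
Concentrate = 1420 − 148 = 1272 kg/h.
Mass fraction = 1097.7/1272 = 0.863.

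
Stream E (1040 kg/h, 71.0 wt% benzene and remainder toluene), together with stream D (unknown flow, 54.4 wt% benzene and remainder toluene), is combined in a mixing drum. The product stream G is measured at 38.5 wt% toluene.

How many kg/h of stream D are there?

Let D be the unknown flow. Total out = 1040 + D.
toluene balance: 301.6 + 0.456·D = 0.385·(1040 + D)
(0.456 − 0.385)·D = 0.385×1040 − 301.6 = 98.8
D = 98.8 / 0.071 = 1391.5 kg/h

1392 kg/h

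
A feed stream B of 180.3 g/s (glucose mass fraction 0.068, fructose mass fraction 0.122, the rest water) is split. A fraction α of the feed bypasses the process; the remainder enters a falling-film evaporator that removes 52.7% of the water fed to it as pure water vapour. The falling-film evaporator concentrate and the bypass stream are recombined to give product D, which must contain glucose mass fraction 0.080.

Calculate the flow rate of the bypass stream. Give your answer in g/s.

116.9 g/s

All 180.3×0.068 = 12.26 g/s of glucose reaches D, so D = 12.26/0.080 = 153.26 g/s and vapour = 27.045 g/s.
The evaporator receives (1−α)·180.3 of feed at 0.810 water and removes 0.527 of that water:
0.527×0.810×(1−α)×180.3 = 27.045
(1−α) = 27.045/76.965 = 0.3514;  α = 0.6486.
Bypass flow = 0.6486×180.3 = 116.94 g/s.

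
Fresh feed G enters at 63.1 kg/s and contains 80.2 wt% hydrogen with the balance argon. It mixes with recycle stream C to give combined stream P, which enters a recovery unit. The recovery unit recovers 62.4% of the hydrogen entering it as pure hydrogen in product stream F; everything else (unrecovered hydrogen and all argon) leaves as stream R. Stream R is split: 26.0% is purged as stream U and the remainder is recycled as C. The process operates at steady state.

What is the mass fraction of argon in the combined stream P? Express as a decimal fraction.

0.407

argon enters only via G and leaves only via the purge: 63.1×0.198 = 0.260×(argon in R), and the recovery unit passes all argon, so argon in P = argon in R = 48.053 kg/s.
hydrogen in P: m_A = 63.1×0.802 + (1−0.260)·(1−0.624)·m_A, so m_A = 50.606/0.7218 = 70.115 kg/s.
P = 70.115 + 48.053 = 118.17 kg/s.
argon fraction in P = 48.053/118.17 = 0.407.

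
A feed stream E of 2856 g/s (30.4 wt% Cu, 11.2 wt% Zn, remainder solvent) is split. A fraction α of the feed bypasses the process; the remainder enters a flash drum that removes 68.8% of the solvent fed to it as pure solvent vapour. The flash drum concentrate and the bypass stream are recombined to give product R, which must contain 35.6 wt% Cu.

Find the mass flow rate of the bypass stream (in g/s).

1818 g/s

All 2856×0.304 = 868.22 g/s of Cu reaches R, so R = 868.22/0.356 = 2438.8 g/s and vapour = 417.17 g/s.
The evaporator receives (1−α)·2856 of feed at 0.584 solvent and removes 0.688 of that solvent:
0.688×0.584×(1−α)×2856 = 417.17
(1−α) = 417.17/1147.5 = 0.3635;  α = 0.6365.
Bypass flow = 0.6365×2856 = 1817.7 g/s.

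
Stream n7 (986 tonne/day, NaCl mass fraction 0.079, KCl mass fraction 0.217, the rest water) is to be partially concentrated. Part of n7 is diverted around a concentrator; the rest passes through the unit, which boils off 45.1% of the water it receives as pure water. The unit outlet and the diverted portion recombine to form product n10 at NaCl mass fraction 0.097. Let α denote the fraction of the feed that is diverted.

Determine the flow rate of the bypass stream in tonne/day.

All 986×0.079 = 77.894 tonne/day of NaCl reaches n10, so n10 = 77.894/0.097 = 803.03 tonne/day and vapour = 182.97 tonne/day.
The evaporator receives (1−α)·986 of feed at 0.704 water and removes 0.451 of that water:
0.451×0.704×(1−α)×986 = 182.97
(1−α) = 182.97/313.06 = 0.5845;  α = 0.4155.
Bypass flow = 0.4155×986 = 409.73 tonne/day.

409.7 tonne/day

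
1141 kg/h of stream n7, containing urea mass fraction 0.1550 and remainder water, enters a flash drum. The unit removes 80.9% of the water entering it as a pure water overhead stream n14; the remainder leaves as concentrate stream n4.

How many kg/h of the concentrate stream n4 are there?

361 kg/h

water entering = 1141×0.845 = 964.14 kg/h; overhead removed = 0.809×964.14 = 779.99 kg/h.
Concentrate = 1141 − 779.99 = 361.01 kg/h.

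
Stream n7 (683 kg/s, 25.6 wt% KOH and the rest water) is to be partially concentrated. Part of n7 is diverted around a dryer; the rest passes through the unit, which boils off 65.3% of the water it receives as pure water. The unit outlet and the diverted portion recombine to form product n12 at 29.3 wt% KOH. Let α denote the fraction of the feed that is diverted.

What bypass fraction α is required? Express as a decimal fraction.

0.740

All 683×0.256 = 174.85 kg/s of KOH reaches n12, so n12 = 174.85/0.293 = 596.75 kg/s and vapour = 86.249 kg/s.
The evaporator receives (1−α)·683 of feed at 0.744 water and removes 0.653 of that water:
0.653×0.744×(1−α)×683 = 86.249
(1−α) = 86.249/331.82 = 0.2599;  α = 0.7401.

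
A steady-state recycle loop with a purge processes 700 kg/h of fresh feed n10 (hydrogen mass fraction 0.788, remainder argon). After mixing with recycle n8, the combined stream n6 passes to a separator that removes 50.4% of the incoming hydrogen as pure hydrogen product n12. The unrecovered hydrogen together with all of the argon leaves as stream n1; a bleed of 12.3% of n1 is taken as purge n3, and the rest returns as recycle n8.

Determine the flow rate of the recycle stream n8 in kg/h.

1483 kg/h

argon enters only via n10 and leaves only via the purge: 700×0.212 = 0.123×(argon in n1), and the separator passes all argon, so argon in n6 = argon in n1 = 1206.5 kg/h.
hydrogen in n6: m_A = 700×0.788 + (1−0.123)·(1−0.504)·m_A, so m_A = 551.6/0.5650 = 976.27 kg/h.
n1 = (1−0.504)×976.27 + 1206.5 = 1690.7 kg/h.
Recycle n8 = (1−0.123)×1690.7 = 1482.8 kg/h.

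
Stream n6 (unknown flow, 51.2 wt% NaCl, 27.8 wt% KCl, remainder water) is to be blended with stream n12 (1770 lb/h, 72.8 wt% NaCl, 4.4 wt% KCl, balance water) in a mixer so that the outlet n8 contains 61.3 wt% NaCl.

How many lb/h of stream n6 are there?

2015 lb/h

Let n6 be the unknown flow. Total out = 1770 + n6.
NaCl balance: 1288.6 + 0.512·n6 = 0.613·(1770 + n6)
(0.512 − 0.613)·n6 = 0.613×1770 − 1288.6 = -203.55
n6 = -203.55 / -0.101 = 2015.3 lb/h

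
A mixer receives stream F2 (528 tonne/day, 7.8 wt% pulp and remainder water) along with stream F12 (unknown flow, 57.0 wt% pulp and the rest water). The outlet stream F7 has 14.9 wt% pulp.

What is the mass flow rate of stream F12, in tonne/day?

Let F12 be the unknown flow. Total out = 528 + F12.
pulp balance: 41.184 + 0.570·F12 = 0.149·(528 + F12)
(0.570 − 0.149)·F12 = 0.149×528 − 41.184 = 37.488
F12 = 37.488 / 0.421 = 89.045 tonne/day

89.05 tonne/day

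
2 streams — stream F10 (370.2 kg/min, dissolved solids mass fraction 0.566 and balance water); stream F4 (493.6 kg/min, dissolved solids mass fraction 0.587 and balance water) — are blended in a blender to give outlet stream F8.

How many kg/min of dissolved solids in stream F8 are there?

499.3 kg/min

dissolved solids out = dissolved solids in = 370.2×0.566 + 493.6×0.587 = 499.28 kg/min.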